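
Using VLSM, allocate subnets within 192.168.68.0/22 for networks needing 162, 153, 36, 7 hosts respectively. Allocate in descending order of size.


162 hosts -> /24 (254 usable): 192.168.68.0/24
153 hosts -> /24 (254 usable): 192.168.69.0/24
36 hosts -> /26 (62 usable): 192.168.70.0/26
7 hosts -> /28 (14 usable): 192.168.70.64/28
Allocation: 192.168.68.0/24 (162 hosts, 254 usable); 192.168.69.0/24 (153 hosts, 254 usable); 192.168.70.0/26 (36 hosts, 62 usable); 192.168.70.64/28 (7 hosts, 14 usable)


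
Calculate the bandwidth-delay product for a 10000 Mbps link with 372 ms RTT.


BDP = bandwidth * RTT
= 10000 Mbps * 372 ms
= 10000 * 1e6 * 372 / 1000 bits
= 3720000000 bits
= 465000000 bytes
= 454101.5625 KB
BDP = 3720000000 bits (465000000 bytes)


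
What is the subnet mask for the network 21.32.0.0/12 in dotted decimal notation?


/12 means 12 network bits, 20 host bits
Binary: 11111111111100000000000000000000
Mask: 255.240.0.0


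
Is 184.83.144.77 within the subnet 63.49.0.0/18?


Subnet network: 63.49.0.0
Test IP AND mask: 184.83.128.0
No, 184.83.144.77 is not in 63.49.0.0/18


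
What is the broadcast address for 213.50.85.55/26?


Network: 213.50.85.0/26
Host bits = 6
Set all host bits to 1:
Broadcast: 213.50.85.63


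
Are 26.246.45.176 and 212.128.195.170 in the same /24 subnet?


Mask: 255.255.255.0
26.246.45.176 AND mask = 26.246.45.0
212.128.195.170 AND mask = 212.128.195.0
No, different subnets (26.246.45.0 vs 212.128.195.0)


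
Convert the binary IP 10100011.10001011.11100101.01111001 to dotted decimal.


10100011 = 163
10001011 = 139
11100101 = 229
01111001 = 121
IP: 163.139.229.121


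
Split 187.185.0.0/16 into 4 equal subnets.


New prefix = 16 + 2 = 18
Each subnet has 16384 addresses
  187.185.0.0/18
  187.185.64.0/18
  187.185.128.0/18
  187.185.192.0/18
Subnets: 187.185.0.0/18, 187.185.64.0/18, 187.185.128.0/18, 187.185.192.0/18


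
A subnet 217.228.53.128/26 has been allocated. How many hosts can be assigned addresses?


Host bits = 32 - 26 = 6
Total addresses = 2^6 = 64
Usable = total - 2 (network and broadcast)
Usable hosts: 62


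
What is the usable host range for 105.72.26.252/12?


Network: 105.64.0.0
Broadcast: 105.79.255.255
First usable = network + 1
Last usable = broadcast - 1
Range: 105.64.0.1 to 105.79.255.254


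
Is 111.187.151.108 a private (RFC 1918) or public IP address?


RFC 1918 private ranges:
  10.0.0.0/8 (10.0.0.0 - 10.255.255.255)
  172.16.0.0/12 (172.16.0.0 - 172.31.255.255)
  192.168.0.0/16 (192.168.0.0 - 192.168.255.255)
Public (not in any RFC 1918 range)


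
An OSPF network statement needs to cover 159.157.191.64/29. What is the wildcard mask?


Subnet mask: 255.255.255.248
Wildcard = 255.255.255.255 - subnet mask
255 - 255 = 0
255 - 255 = 0
255 - 255 = 0
255 - 248 = 7
Wildcard: 0.0.0.7


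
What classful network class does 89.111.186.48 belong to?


First octet: 89
Binary: 01011001
0xxxxxxx -> Class A (1-126)
Class A, default mask 255.0.0.0 (/8)


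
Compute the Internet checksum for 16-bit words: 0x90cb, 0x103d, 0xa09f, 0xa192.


Sum all words (with carry folding):
+ 0x90cb = 0x90cb
+ 0x103d = 0xa108
+ 0xa09f = 0x41a8
+ 0xa192 = 0xe33a
One's complement: ~0xe33a
Checksum = 0x1cc5


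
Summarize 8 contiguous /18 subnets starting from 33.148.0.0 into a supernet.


Original prefix: /18
Number of subnets: 8 = 2^3
New prefix = 18 - 3 = 15
Supernet: 33.148.0.0/15


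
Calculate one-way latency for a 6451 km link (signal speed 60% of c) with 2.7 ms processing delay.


Speed = 0.6 * 3e5 km/s = 180000 km/s
Propagation delay = 6451 / 180000 = 0.0358 s = 35.8389 ms
Processing delay = 2.7 ms
Total one-way latency = 38.5389 ms


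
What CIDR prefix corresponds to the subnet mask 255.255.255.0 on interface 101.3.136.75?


Binary: 11111111.11111111.11111111.00000000
Count leading 1s
Prefix: /24


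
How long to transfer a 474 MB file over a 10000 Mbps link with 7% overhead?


Effective throughput = 10000 * (1 - 7/100) = 9300 Mbps
File size in Mb = 474 * 8 = 3792 Mb
Time = 3792 / 9300
Time = 0.4077 seconds


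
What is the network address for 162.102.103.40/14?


IP:   10100010.01100110.01100111.00101000
Mask: 11111111.11111100.00000000.00000000
AND operation:
Net:  10100010.01100100.00000000.00000000
Network: 162.100.0.0/14


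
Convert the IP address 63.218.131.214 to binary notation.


63 = 00111111
218 = 11011010
131 = 10000011
214 = 11010110
Binary: 00111111.11011010.10000011.11010110


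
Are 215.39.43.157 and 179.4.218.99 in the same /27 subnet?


Mask: 255.255.255.224
215.39.43.157 AND mask = 215.39.43.128
179.4.218.99 AND mask = 179.4.218.96
No, different subnets (215.39.43.128 vs 179.4.218.96)


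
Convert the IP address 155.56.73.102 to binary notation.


155 = 10011011
56 = 00111000
73 = 01001001
102 = 01100110
Binary: 10011011.00111000.01001001.01100110


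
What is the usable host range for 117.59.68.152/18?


Network: 117.59.64.0
Broadcast: 117.59.127.255
First usable = network + 1
Last usable = broadcast - 1
Range: 117.59.64.1 to 117.59.127.254


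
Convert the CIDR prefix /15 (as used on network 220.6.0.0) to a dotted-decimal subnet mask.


/15 means 15 network bits, 17 host bits
Binary: 11111111111111100000000000000000
Mask: 255.254.0.0


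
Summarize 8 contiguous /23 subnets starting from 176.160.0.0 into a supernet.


Original prefix: /23
Number of subnets: 8 = 2^3
New prefix = 23 - 3 = 20
Supernet: 176.160.0.0/20


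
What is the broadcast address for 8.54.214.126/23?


Network: 8.54.214.0/23
Host bits = 9
Set all host bits to 1:
Broadcast: 8.54.215.255


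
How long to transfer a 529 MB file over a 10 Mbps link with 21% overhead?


Effective throughput = 10 * (1 - 21/100) = 7.9 Mbps
File size in Mb = 529 * 8 = 4232 Mb
Time = 4232 / 7.9
Time = 535.6962 seconds


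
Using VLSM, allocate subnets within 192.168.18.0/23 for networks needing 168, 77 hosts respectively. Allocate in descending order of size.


168 hosts -> /24 (254 usable): 192.168.18.0/24
77 hosts -> /25 (126 usable): 192.168.19.0/25
Allocation: 192.168.18.0/24 (168 hosts, 254 usable); 192.168.19.0/25 (77 hosts, 126 usable)


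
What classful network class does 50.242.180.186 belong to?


First octet: 50
Binary: 00110010
0xxxxxxx -> Class A (1-126)
Class A, default mask 255.0.0.0 (/8)


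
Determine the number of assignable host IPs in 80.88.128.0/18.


Host bits = 32 - 18 = 14
Total addresses = 2^14 = 16384
Usable = total - 2 (network and broadcast)
Usable hosts: 16382


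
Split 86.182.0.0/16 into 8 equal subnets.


New prefix = 16 + 3 = 19
Each subnet has 8192 addresses
  86.182.0.0/19
  86.182.32.0/19
  86.182.64.0/19
  86.182.96.0/19
  86.182.128.0/19
  86.182.160.0/19
  86.182.192.0/19
  86.182.224.0/19
Subnets: 86.182.0.0/19, 86.182.32.0/19, 86.182.64.0/19, 86.182.96.0/19, 86.182.128.0/19, 86.182.160.0/19, 86.182.192.0/19, 86.182.224.0/19


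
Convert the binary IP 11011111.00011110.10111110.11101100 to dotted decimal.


11011111 = 223
00011110 = 30
10111110 = 190
11101100 = 236
IP: 223.30.190.236


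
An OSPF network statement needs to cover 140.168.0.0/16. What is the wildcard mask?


Subnet mask: 255.255.0.0
Wildcard = 255.255.255.255 - subnet mask
255 - 255 = 0
255 - 255 = 0
255 - 0 = 255
255 - 0 = 255
Wildcard: 0.0.255.255


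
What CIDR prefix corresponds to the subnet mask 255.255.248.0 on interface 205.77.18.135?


Binary: 11111111.11111111.11111000.00000000
Count leading 1s
Prefix: /21


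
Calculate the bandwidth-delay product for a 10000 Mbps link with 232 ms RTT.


BDP = bandwidth * RTT
= 10000 Mbps * 232 ms
= 10000 * 1e6 * 232 / 1000 bits
= 2320000000 bits
= 290000000 bytes
= 283203.125 KB
BDP = 2320000000 bits (290000000 bytes)


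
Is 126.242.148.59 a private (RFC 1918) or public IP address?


RFC 1918 private ranges:
  10.0.0.0/8 (10.0.0.0 - 10.255.255.255)
  172.16.0.0/12 (172.16.0.0 - 172.31.255.255)
  192.168.0.0/16 (192.168.0.0 - 192.168.255.255)
Public (not in any RFC 1918 range)


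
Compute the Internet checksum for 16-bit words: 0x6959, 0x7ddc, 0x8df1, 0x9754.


Sum all words (with carry folding):
+ 0x6959 = 0x6959
+ 0x7ddc = 0xe735
+ 0x8df1 = 0x7527
+ 0x9754 = 0x0c7c
One's complement: ~0x0c7c
Checksum = 0xf383


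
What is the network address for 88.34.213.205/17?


IP:   01011000.00100010.11010101.11001101
Mask: 11111111.11111111.10000000.00000000
AND operation:
Net:  01011000.00100010.10000000.00000000
Network: 88.34.128.0/17


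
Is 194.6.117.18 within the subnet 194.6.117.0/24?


Subnet network: 194.6.117.0
Test IP AND mask: 194.6.117.0
Yes, 194.6.117.18 is in 194.6.117.0/24


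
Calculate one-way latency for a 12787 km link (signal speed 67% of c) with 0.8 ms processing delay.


Speed = 0.67 * 3e5 km/s = 201000 km/s
Propagation delay = 12787 / 201000 = 0.0636 s = 63.6169 ms
Processing delay = 0.8 ms
Total one-way latency = 64.4169 ms


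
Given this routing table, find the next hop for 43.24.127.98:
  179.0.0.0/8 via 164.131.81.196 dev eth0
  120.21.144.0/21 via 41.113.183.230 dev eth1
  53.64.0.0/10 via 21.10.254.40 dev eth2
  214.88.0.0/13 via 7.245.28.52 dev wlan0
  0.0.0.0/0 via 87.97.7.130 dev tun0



Longest prefix match for 43.24.127.98:
  /8 179.0.0.0: no
  /21 120.21.144.0: no
  /10 53.64.0.0: no
  /13 214.88.0.0: no
  /0 0.0.0.0: MATCH
Selected: next-hop 87.97.7.130 via tun0 (matched /0)


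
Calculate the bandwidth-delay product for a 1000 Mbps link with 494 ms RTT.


BDP = bandwidth * RTT
= 1000 Mbps * 494 ms
= 1000 * 1e6 * 494 / 1000 bits
= 494000000 bits
= 61750000 bytes
= 60302.7344 KB
BDP = 494000000 bits (61750000 bytes)


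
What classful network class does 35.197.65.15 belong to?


First octet: 35
Binary: 00100011
0xxxxxxx -> Class A (1-126)
Class A, default mask 255.0.0.0 (/8)


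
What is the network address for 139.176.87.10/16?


IP:   10001011.10110000.01010111.00001010
Mask: 11111111.11111111.00000000.00000000
AND operation:
Net:  10001011.10110000.00000000.00000000
Network: 139.176.0.0/16


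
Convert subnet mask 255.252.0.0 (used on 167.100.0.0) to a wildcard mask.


Subnet mask: 255.252.0.0
Wildcard = 255.255.255.255 - subnet mask
255 - 255 = 0
255 - 252 = 3
255 - 0 = 255
255 - 0 = 255
Wildcard: 0.3.255.255


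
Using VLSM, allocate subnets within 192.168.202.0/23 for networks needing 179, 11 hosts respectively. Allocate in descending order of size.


179 hosts -> /24 (254 usable): 192.168.202.0/24
11 hosts -> /28 (14 usable): 192.168.203.0/28
Allocation: 192.168.202.0/24 (179 hosts, 254 usable); 192.168.203.0/28 (11 hosts, 14 usable)


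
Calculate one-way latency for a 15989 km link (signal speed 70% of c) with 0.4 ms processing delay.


Speed = 0.7 * 3e5 km/s = 210000 km/s
Propagation delay = 15989 / 210000 = 0.0761 s = 76.1381 ms
Processing delay = 0.4 ms
Total one-way latency = 76.5381 ms


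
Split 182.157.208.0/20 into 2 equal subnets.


New prefix = 20 + 1 = 21
Each subnet has 2048 addresses
  182.157.208.0/21
  182.157.216.0/21
Subnets: 182.157.208.0/21, 182.157.216.0/21


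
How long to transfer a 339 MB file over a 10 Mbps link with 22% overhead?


Effective throughput = 10 * (1 - 22/100) = 7.8 Mbps
File size in Mb = 339 * 8 = 2712 Mb
Time = 2712 / 7.8
Time = 347.6923 seconds


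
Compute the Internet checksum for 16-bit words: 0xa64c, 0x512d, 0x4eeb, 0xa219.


Sum all words (with carry folding):
+ 0xa64c = 0xa64c
+ 0x512d = 0xf779
+ 0x4eeb = 0x4665
+ 0xa219 = 0xe87e
One's complement: ~0xe87e
Checksum = 0x1781


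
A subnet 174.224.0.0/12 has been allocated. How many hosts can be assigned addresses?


Host bits = 32 - 12 = 20
Total addresses = 2^20 = 1048576
Usable = total - 2 (network and broadcast)
Usable hosts: 1048574


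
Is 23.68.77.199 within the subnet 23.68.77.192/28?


Subnet network: 23.68.77.192
Test IP AND mask: 23.68.77.192
Yes, 23.68.77.199 is in 23.68.77.192/28


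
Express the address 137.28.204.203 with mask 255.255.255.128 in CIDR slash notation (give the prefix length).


Binary: 11111111.11111111.11111111.10000000
Count leading 1s
Prefix: /25


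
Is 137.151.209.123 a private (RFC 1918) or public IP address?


RFC 1918 private ranges:
  10.0.0.0/8 (10.0.0.0 - 10.255.255.255)
  172.16.0.0/12 (172.16.0.0 - 172.31.255.255)
  192.168.0.0/16 (192.168.0.0 - 192.168.255.255)
Public (not in any RFC 1918 range)


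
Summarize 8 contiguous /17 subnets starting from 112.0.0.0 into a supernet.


Original prefix: /17
Number of subnets: 8 = 2^3
New prefix = 17 - 3 = 14
Supernet: 112.0.0.0/14


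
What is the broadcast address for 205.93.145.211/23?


Network: 205.93.144.0/23
Host bits = 9
Set all host bits to 1:
Broadcast: 205.93.145.255


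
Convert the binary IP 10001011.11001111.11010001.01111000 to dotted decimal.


10001011 = 139
11001111 = 207
11010001 = 209
01111000 = 120
IP: 139.207.209.120


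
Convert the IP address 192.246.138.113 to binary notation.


192 = 11000000
246 = 11110110
138 = 10001010
113 = 01110001
Binary: 11000000.11110110.10001010.01110001


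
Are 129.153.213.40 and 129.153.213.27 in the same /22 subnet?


Mask: 255.255.252.0
129.153.213.40 AND mask = 129.153.212.0
129.153.213.27 AND mask = 129.153.212.0
Yes, same subnet (129.153.212.0)


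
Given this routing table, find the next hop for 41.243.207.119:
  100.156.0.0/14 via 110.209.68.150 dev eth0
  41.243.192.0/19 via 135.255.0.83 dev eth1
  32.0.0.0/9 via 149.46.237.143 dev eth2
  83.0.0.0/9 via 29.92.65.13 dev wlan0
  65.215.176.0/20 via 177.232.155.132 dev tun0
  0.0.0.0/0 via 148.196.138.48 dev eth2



Longest prefix match for 41.243.207.119:
  /14 100.156.0.0: no
  /19 41.243.192.0: MATCH
  /9 32.0.0.0: no
  /9 83.0.0.0: no
  /20 65.215.176.0: no
  /0 0.0.0.0: MATCH
Selected: next-hop 135.255.0.83 via eth1 (matched /19)


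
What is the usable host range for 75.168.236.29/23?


Network: 75.168.236.0
Broadcast: 75.168.237.255
First usable = network + 1
Last usable = broadcast - 1
Range: 75.168.236.1 to 75.168.237.254


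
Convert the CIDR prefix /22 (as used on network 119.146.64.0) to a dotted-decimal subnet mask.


/22 means 22 network bits, 10 host bits
Binary: 11111111111111111111110000000000
Mask: 255.255.252.0


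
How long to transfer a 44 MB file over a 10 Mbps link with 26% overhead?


Effective throughput = 10 * (1 - 26/100) = 7.4 Mbps
File size in Mb = 44 * 8 = 352 Mb
Time = 352 / 7.4
Time = 47.5676 seconds


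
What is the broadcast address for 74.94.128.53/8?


Network: 74.0.0.0/8
Host bits = 24
Set all host bits to 1:
Broadcast: 74.255.255.255


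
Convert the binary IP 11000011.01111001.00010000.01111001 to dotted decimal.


11000011 = 195
01111001 = 121
00010000 = 16
01111001 = 121
IP: 195.121.16.121


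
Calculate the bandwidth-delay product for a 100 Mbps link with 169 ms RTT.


BDP = bandwidth * RTT
= 100 Mbps * 169 ms
= 100 * 1e6 * 169 / 1000 bits
= 16900000 bits
= 2112500 bytes
= 2062.9883 KB
BDP = 16900000 bits (2112500 bytes)


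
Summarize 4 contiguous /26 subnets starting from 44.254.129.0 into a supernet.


Original prefix: /26
Number of subnets: 4 = 2^2
New prefix = 26 - 2 = 24
Supernet: 44.254.129.0/24


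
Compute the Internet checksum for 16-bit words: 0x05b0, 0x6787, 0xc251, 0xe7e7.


Sum all words (with carry folding):
+ 0x05b0 = 0x05b0
+ 0x6787 = 0x6d37
+ 0xc251 = 0x2f89
+ 0xe7e7 = 0x1771
One's complement: ~0x1771
Checksum = 0xe88e


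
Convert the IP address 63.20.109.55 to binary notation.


63 = 00111111
20 = 00010100
109 = 01101101
55 = 00110111
Binary: 00111111.00010100.01101101.00110111


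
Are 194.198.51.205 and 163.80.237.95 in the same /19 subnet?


Mask: 255.255.224.0
194.198.51.205 AND mask = 194.198.32.0
163.80.237.95 AND mask = 163.80.224.0
No, different subnets (194.198.32.0 vs 163.80.224.0)


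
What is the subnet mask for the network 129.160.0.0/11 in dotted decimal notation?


/11 means 11 network bits, 21 host bits
Binary: 11111111111000000000000000000000
Mask: 255.224.0.0


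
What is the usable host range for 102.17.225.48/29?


Network: 102.17.225.48
Broadcast: 102.17.225.55
First usable = network + 1
Last usable = broadcast - 1
Range: 102.17.225.49 to 102.17.225.54


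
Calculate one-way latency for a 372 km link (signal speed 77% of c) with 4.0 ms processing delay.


Speed = 0.77 * 3e5 km/s = 231000 km/s
Propagation delay = 372 / 231000 = 0.0016 s = 1.6104 ms
Processing delay = 4.0 ms
Total one-way latency = 5.6104 ms


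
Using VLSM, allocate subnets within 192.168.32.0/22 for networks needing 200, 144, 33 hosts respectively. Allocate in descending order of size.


200 hosts -> /24 (254 usable): 192.168.32.0/24
144 hosts -> /24 (254 usable): 192.168.33.0/24
33 hosts -> /26 (62 usable): 192.168.34.0/26
Allocation: 192.168.32.0/24 (200 hosts, 254 usable); 192.168.33.0/24 (144 hosts, 254 usable); 192.168.34.0/26 (33 hosts, 62 usable)


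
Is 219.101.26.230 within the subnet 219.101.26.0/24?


Subnet network: 219.101.26.0
Test IP AND mask: 219.101.26.0
Yes, 219.101.26.230 is in 219.101.26.0/24


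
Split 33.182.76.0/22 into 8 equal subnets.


New prefix = 22 + 3 = 25
Each subnet has 128 addresses
  33.182.76.0/25
  33.182.76.128/25
  33.182.77.0/25
  33.182.77.128/25
  33.182.78.0/25
  33.182.78.128/25
  33.182.79.0/25
  33.182.79.128/25
Subnets: 33.182.76.0/25, 33.182.76.128/25, 33.182.77.0/25, 33.182.77.128/25, 33.182.78.0/25, 33.182.78.128/25, 33.182.79.0/25, 33.182.79.128/25


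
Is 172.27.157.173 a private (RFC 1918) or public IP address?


RFC 1918 private ranges:
  10.0.0.0/8 (10.0.0.0 - 10.255.255.255)
  172.16.0.0/12 (172.16.0.0 - 172.31.255.255)
  192.168.0.0/16 (192.168.0.0 - 192.168.255.255)
Private (in 172.16.0.0/12)


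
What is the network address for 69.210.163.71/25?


IP:   01000101.11010010.10100011.01000111
Mask: 11111111.11111111.11111111.10000000
AND operation:
Net:  01000101.11010010.10100011.00000000
Network: 69.210.163.0/25


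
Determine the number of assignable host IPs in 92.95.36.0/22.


Host bits = 32 - 22 = 10
Total addresses = 2^10 = 1024
Usable = total - 2 (network and broadcast)
Usable hosts: 1022


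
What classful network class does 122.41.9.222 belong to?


First octet: 122
Binary: 01111010
0xxxxxxx -> Class A (1-126)
Class A, default mask 255.0.0.0 (/8)


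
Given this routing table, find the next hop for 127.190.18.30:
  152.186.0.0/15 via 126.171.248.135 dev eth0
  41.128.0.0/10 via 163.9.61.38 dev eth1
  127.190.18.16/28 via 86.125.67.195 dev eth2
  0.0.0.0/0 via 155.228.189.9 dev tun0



Longest prefix match for 127.190.18.30:
  /15 152.186.0.0: no
  /10 41.128.0.0: no
  /28 127.190.18.16: MATCH
  /0 0.0.0.0: MATCH
Selected: next-hop 86.125.67.195 via eth2 (matched /28)


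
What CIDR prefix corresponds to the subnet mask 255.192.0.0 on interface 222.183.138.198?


Binary: 11111111.11000000.00000000.00000000
Count leading 1s
Prefix: /10


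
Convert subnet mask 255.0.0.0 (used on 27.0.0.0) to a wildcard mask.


Subnet mask: 255.0.0.0
Wildcard = 255.255.255.255 - subnet mask
255 - 255 = 0
255 - 0 = 255
255 - 0 = 255
255 - 0 = 255
Wildcard: 0.255.255.255


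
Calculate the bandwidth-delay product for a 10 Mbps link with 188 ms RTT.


BDP = bandwidth * RTT
= 10 Mbps * 188 ms
= 10 * 1e6 * 188 / 1000 bits
= 1880000 bits
= 235000 bytes
= 229.4922 KB
BDP = 1880000 bits (235000 bytes)


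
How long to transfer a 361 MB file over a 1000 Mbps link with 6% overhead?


Effective throughput = 1000 * (1 - 6/100) = 940 Mbps
File size in Mb = 361 * 8 = 2888 Mb
Time = 2888 / 940
Time = 3.0723 seconds


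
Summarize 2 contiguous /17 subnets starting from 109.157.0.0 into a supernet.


Original prefix: /17
Number of subnets: 2 = 2^1
New prefix = 17 - 1 = 16
Supernet: 109.157.0.0/16


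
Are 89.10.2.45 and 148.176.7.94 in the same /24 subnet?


Mask: 255.255.255.0
89.10.2.45 AND mask = 89.10.2.0
148.176.7.94 AND mask = 148.176.7.0
No, different subnets (89.10.2.0 vs 148.176.7.0)


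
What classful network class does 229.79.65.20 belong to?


First octet: 229
Binary: 11100101
1110xxxx -> Class D (224-239)
Class D (multicast), default mask N/A


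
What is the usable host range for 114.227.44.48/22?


Network: 114.227.44.0
Broadcast: 114.227.47.255
First usable = network + 1
Last usable = broadcast - 1
Range: 114.227.44.1 to 114.227.47.254


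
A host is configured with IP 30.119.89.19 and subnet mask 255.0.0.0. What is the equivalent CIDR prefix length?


Binary: 11111111.00000000.00000000.00000000
Count leading 1s
Prefix: /8


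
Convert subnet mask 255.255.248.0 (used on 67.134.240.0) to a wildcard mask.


Subnet mask: 255.255.248.0
Wildcard = 255.255.255.255 - subnet mask
255 - 255 = 0
255 - 255 = 0
255 - 248 = 7
255 - 0 = 255
Wildcard: 0.0.7.255


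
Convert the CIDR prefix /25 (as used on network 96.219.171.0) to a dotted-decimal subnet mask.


/25 means 25 network bits, 7 host bits
Binary: 11111111111111111111111110000000
Mask: 255.255.255.128


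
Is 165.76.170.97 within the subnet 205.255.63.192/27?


Subnet network: 205.255.63.192
Test IP AND mask: 165.76.170.96
No, 165.76.170.97 is not in 205.255.63.192/27


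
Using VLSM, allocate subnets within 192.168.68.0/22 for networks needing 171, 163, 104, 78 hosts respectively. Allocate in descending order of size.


171 hosts -> /24 (254 usable): 192.168.68.0/24
163 hosts -> /24 (254 usable): 192.168.69.0/24
104 hosts -> /25 (126 usable): 192.168.70.0/25
78 hosts -> /25 (126 usable): 192.168.70.128/25
Allocation: 192.168.68.0/24 (171 hosts, 254 usable); 192.168.69.0/24 (163 hosts, 254 usable); 192.168.70.0/25 (104 hosts, 126 usable); 192.168.70.128/25 (78 hosts, 126 usable)


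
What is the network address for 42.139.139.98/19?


IP:   00101010.10001011.10001011.01100010
Mask: 11111111.11111111.11100000.00000000
AND operation:
Net:  00101010.10001011.10000000.00000000
Network: 42.139.128.0/19


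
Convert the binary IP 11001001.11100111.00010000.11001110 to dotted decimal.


11001001 = 201
11100111 = 231
00010000 = 16
11001110 = 206
IP: 201.231.16.206


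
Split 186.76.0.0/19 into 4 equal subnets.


New prefix = 19 + 2 = 21
Each subnet has 2048 addresses
  186.76.0.0/21
  186.76.8.0/21
  186.76.16.0/21
  186.76.24.0/21
Subnets: 186.76.0.0/21, 186.76.8.0/21, 186.76.16.0/21, 186.76.24.0/21


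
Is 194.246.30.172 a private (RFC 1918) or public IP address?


RFC 1918 private ranges:
  10.0.0.0/8 (10.0.0.0 - 10.255.255.255)
  172.16.0.0/12 (172.16.0.0 - 172.31.255.255)
  192.168.0.0/16 (192.168.0.0 - 192.168.255.255)
Public (not in any RFC 1918 range)


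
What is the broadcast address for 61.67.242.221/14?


Network: 61.64.0.0/14
Host bits = 18
Set all host bits to 1:
Broadcast: 61.67.255.255


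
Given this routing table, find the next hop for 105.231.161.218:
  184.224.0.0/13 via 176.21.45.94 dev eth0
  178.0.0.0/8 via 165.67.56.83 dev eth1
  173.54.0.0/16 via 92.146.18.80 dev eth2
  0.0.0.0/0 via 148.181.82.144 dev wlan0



Longest prefix match for 105.231.161.218:
  /13 184.224.0.0: no
  /8 178.0.0.0: no
  /16 173.54.0.0: no
  /0 0.0.0.0: MATCH
Selected: next-hop 148.181.82.144 via wlan0 (matched /0)


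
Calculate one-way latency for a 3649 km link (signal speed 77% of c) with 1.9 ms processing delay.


Speed = 0.77 * 3e5 km/s = 231000 km/s
Propagation delay = 3649 / 231000 = 0.0158 s = 15.7965 ms
Processing delay = 1.9 ms
Total one-way latency = 17.6965 ms


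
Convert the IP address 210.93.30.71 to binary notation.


210 = 11010010
93 = 01011101
30 = 00011110
71 = 01000111
Binary: 11010010.01011101.00011110.01000111


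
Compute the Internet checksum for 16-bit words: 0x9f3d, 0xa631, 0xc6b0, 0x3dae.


Sum all words (with carry folding):
+ 0x9f3d = 0x9f3d
+ 0xa631 = 0x456f
+ 0xc6b0 = 0x0c20
+ 0x3dae = 0x49ce
One's complement: ~0x49ce
Checksum = 0xb631


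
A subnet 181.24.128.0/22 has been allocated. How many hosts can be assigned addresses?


Host bits = 32 - 22 = 10
Total addresses = 2^10 = 1024
Usable = total - 2 (network and broadcast)
Usable hosts: 1022


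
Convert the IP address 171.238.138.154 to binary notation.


171 = 10101011
238 = 11101110
138 = 10001010
154 = 10011010
Binary: 10101011.11101110.10001010.10011010


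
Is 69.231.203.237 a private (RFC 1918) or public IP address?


RFC 1918 private ranges:
  10.0.0.0/8 (10.0.0.0 - 10.255.255.255)
  172.16.0.0/12 (172.16.0.0 - 172.31.255.255)
  192.168.0.0/16 (192.168.0.0 - 192.168.255.255)
Public (not in any RFC 1918 range)


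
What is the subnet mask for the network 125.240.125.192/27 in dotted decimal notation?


/27 means 27 network bits, 5 host bits
Binary: 11111111111111111111111111100000
Mask: 255.255.255.224


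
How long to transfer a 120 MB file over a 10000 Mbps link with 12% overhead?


Effective throughput = 10000 * (1 - 12/100) = 8800 Mbps
File size in Mb = 120 * 8 = 960 Mb
Time = 960 / 8800
Time = 0.1091 seconds


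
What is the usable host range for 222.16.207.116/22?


Network: 222.16.204.0
Broadcast: 222.16.207.255
First usable = network + 1
Last usable = broadcast - 1
Range: 222.16.204.1 to 222.16.207.254


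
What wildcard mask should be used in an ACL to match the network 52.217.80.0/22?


Subnet mask: 255.255.252.0
Wildcard = 255.255.255.255 - subnet mask
255 - 255 = 0
255 - 255 = 0
255 - 252 = 3
255 - 0 = 255
Wildcard: 0.0.3.255


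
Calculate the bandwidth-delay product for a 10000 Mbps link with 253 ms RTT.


BDP = bandwidth * RTT
= 10000 Mbps * 253 ms
= 10000 * 1e6 * 253 / 1000 bits
= 2530000000 bits
= 316250000 bytes
= 308837.8906 KB
BDP = 2530000000 bits (316250000 bytes)


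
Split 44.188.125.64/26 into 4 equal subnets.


New prefix = 26 + 2 = 28
Each subnet has 16 addresses
  44.188.125.64/28
  44.188.125.80/28
  44.188.125.96/28
  44.188.125.112/28
Subnets: 44.188.125.64/28, 44.188.125.80/28, 44.188.125.96/28, 44.188.125.112/28


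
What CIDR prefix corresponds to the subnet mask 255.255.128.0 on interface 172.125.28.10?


Binary: 11111111.11111111.10000000.00000000
Count leading 1s
Prefix: /17


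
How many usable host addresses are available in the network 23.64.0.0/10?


Host bits = 32 - 10 = 22
Total addresses = 2^22 = 4194304
Usable = total - 2 (network and broadcast)
Usable hosts: 4194302


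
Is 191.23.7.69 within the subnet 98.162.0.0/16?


Subnet network: 98.162.0.0
Test IP AND mask: 191.23.0.0
No, 191.23.7.69 is not in 98.162.0.0/16


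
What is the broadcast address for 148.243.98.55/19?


Network: 148.243.96.0/19
Host bits = 13
Set all host bits to 1:
Broadcast: 148.243.127.255


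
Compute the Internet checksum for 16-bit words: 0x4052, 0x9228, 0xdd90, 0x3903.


Sum all words (with carry folding):
+ 0x4052 = 0x4052
+ 0x9228 = 0xd27a
+ 0xdd90 = 0xb00b
+ 0x3903 = 0xe90e
One's complement: ~0xe90e
Checksum = 0x16f1


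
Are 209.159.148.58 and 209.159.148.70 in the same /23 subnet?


Mask: 255.255.254.0
209.159.148.58 AND mask = 209.159.148.0
209.159.148.70 AND mask = 209.159.148.0
Yes, same subnet (209.159.148.0)


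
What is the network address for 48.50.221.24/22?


IP:   00110000.00110010.11011101.00011000
Mask: 11111111.11111111.11111100.00000000
AND operation:
Net:  00110000.00110010.11011100.00000000
Network: 48.50.220.0/22


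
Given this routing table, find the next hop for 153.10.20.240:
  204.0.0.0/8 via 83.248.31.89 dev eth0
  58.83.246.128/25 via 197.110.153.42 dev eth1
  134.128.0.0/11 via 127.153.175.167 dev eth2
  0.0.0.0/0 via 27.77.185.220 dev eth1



Longest prefix match for 153.10.20.240:
  /8 204.0.0.0: no
  /25 58.83.246.128: no
  /11 134.128.0.0: no
  /0 0.0.0.0: MATCH
Selected: next-hop 27.77.185.220 via eth1 (matched /0)


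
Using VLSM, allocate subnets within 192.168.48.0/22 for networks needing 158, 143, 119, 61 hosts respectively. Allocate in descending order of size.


158 hosts -> /24 (254 usable): 192.168.48.0/24
143 hosts -> /24 (254 usable): 192.168.49.0/24
119 hosts -> /25 (126 usable): 192.168.50.0/25
61 hosts -> /26 (62 usable): 192.168.50.128/26
Allocation: 192.168.48.0/24 (158 hosts, 254 usable); 192.168.49.0/24 (143 hosts, 254 usable); 192.168.50.0/25 (119 hosts, 126 usable); 192.168.50.128/26 (61 hosts, 62 usable)


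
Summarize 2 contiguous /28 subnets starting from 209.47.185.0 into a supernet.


Original prefix: /28
Number of subnets: 2 = 2^1
New prefix = 28 - 1 = 27
Supernet: 209.47.185.0/27


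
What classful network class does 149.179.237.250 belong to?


First octet: 149
Binary: 10010101
10xxxxxx -> Class B (128-191)
Class B, default mask 255.255.0.0 (/16)


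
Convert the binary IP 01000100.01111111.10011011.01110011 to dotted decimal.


01000100 = 68
01111111 = 127
10011011 = 155
01110011 = 115
IP: 68.127.155.115


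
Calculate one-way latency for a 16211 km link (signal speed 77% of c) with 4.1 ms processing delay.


Speed = 0.77 * 3e5 km/s = 231000 km/s
Propagation delay = 16211 / 231000 = 0.0702 s = 70.1775 ms
Processing delay = 4.1 ms
Total one-way latency = 74.2775 ms


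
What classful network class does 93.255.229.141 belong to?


First octet: 93
Binary: 01011101
0xxxxxxx -> Class A (1-126)
Class A, default mask 255.0.0.0 (/8)


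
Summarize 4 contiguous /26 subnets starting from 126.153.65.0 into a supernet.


Original prefix: /26
Number of subnets: 4 = 2^2
New prefix = 26 - 2 = 24
Supernet: 126.153.65.0/24


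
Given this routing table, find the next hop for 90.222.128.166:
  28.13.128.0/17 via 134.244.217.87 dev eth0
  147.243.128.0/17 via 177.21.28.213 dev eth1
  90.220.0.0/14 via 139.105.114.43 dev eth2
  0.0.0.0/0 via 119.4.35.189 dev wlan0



Longest prefix match for 90.222.128.166:
  /17 28.13.128.0: no
  /17 147.243.128.0: no
  /14 90.220.0.0: MATCH
  /0 0.0.0.0: MATCH
Selected: next-hop 139.105.114.43 via eth2 (matched /14)


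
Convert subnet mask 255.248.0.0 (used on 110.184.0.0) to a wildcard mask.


Subnet mask: 255.248.0.0
Wildcard = 255.255.255.255 - subnet mask
255 - 255 = 0
255 - 248 = 7
255 - 0 = 255
255 - 0 = 255
Wildcard: 0.7.255.255


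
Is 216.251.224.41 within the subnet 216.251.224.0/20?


Subnet network: 216.251.224.0
Test IP AND mask: 216.251.224.0
Yes, 216.251.224.41 is in 216.251.224.0/20


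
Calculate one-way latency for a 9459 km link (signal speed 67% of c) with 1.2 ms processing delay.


Speed = 0.67 * 3e5 km/s = 201000 km/s
Propagation delay = 9459 / 201000 = 0.0471 s = 47.0597 ms
Processing delay = 1.2 ms
Total one-way latency = 48.2597 ms


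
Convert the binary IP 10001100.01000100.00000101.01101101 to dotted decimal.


10001100 = 140
01000100 = 68
00000101 = 5
01101101 = 109
IP: 140.68.5.109


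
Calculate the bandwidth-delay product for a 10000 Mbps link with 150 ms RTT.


BDP = bandwidth * RTT
= 10000 Mbps * 150 ms
= 10000 * 1e6 * 150 / 1000 bits
= 1500000000 bits
= 187500000 bytes
= 183105.4688 KB
BDP = 1500000000 bits (187500000 bytes)


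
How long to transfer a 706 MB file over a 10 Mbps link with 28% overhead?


Effective throughput = 10 * (1 - 28/100) = 7.2 Mbps
File size in Mb = 706 * 8 = 5648 Mb
Time = 5648 / 7.2
Time = 784.4444 seconds


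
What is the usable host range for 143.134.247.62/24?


Network: 143.134.247.0
Broadcast: 143.134.247.255
First usable = network + 1
Last usable = broadcast - 1
Range: 143.134.247.1 to 143.134.247.254


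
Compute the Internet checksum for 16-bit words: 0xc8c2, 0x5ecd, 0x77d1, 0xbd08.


Sum all words (with carry folding):
+ 0xc8c2 = 0xc8c2
+ 0x5ecd = 0x2790
+ 0x77d1 = 0x9f61
+ 0xbd08 = 0x5c6a
One's complement: ~0x5c6a
Checksum = 0xa395


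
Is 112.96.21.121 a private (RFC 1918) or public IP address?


RFC 1918 private ranges:
  10.0.0.0/8 (10.0.0.0 - 10.255.255.255)
  172.16.0.0/12 (172.16.0.0 - 172.31.255.255)
  192.168.0.0/16 (192.168.0.0 - 192.168.255.255)
Public (not in any RFC 1918 range)


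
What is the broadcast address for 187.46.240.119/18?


Network: 187.46.192.0/18
Host bits = 14
Set all host bits to 1:
Broadcast: 187.46.255.255


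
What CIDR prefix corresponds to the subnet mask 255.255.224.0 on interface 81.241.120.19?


Binary: 11111111.11111111.11100000.00000000
Count leading 1s
Prefix: /19


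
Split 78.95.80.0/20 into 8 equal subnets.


New prefix = 20 + 3 = 23
Each subnet has 512 addresses
  78.95.80.0/23
  78.95.82.0/23
  78.95.84.0/23
  78.95.86.0/23
  78.95.88.0/23
  78.95.90.0/23
  78.95.92.0/23
  78.95.94.0/23
Subnets: 78.95.80.0/23, 78.95.82.0/23, 78.95.84.0/23, 78.95.86.0/23, 78.95.88.0/23, 78.95.90.0/23, 78.95.92.0/23, 78.95.94.0/23


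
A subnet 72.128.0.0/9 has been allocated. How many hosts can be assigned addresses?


Host bits = 32 - 9 = 23
Total addresses = 2^23 = 8388608
Usable = total - 2 (network and broadcast)
Usable hosts: 8388606


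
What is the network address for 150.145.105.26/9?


IP:   10010110.10010001.01101001.00011010
Mask: 11111111.10000000.00000000.00000000
AND operation:
Net:  10010110.10000000.00000000.00000000
Network: 150.128.0.0/9


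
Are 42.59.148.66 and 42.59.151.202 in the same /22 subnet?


Mask: 255.255.252.0
42.59.148.66 AND mask = 42.59.148.0
42.59.151.202 AND mask = 42.59.148.0
Yes, same subnet (42.59.148.0)


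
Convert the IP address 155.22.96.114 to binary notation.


155 = 10011011
22 = 00010110
96 = 01100000
114 = 01110010
Binary: 10011011.00010110.01100000.01110010


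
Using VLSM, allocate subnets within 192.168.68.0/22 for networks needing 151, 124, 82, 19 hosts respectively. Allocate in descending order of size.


151 hosts -> /24 (254 usable): 192.168.68.0/24
124 hosts -> /25 (126 usable): 192.168.69.0/25
82 hosts -> /25 (126 usable): 192.168.69.128/25
19 hosts -> /27 (30 usable): 192.168.70.0/27
Allocation: 192.168.68.0/24 (151 hosts, 254 usable); 192.168.69.0/25 (124 hosts, 126 usable); 192.168.69.128/25 (82 hosts, 126 usable); 192.168.70.0/27 (19 hosts, 30 usable)


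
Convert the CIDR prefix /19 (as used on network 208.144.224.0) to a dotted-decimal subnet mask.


/19 means 19 network bits, 13 host bits
Binary: 11111111111111111110000000000000
Mask: 255.255.224.0


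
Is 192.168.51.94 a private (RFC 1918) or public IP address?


RFC 1918 private ranges:
  10.0.0.0/8 (10.0.0.0 - 10.255.255.255)
  172.16.0.0/12 (172.16.0.0 - 172.31.255.255)
  192.168.0.0/16 (192.168.0.0 - 192.168.255.255)
Private (in 192.168.0.0/16)


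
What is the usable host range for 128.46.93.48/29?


Network: 128.46.93.48
Broadcast: 128.46.93.55
First usable = network + 1
Last usable = broadcast - 1
Range: 128.46.93.49 to 128.46.93.54


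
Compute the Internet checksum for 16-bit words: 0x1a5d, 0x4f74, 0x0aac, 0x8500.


Sum all words (with carry folding):
+ 0x1a5d = 0x1a5d
+ 0x4f74 = 0x69d1
+ 0x0aac = 0x747d
+ 0x8500 = 0xf97d
One's complement: ~0xf97d
Checksum = 0x0682


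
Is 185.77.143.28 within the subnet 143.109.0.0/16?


Subnet network: 143.109.0.0
Test IP AND mask: 185.77.0.0
No, 185.77.143.28 is not in 143.109.0.0/16


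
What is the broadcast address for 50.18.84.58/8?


Network: 50.0.0.0/8
Host bits = 24
Set all host bits to 1:
Broadcast: 50.255.255.255


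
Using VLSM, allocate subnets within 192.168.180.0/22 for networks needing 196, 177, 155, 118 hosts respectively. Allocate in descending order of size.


196 hosts -> /24 (254 usable): 192.168.180.0/24
177 hosts -> /24 (254 usable): 192.168.181.0/24
155 hosts -> /24 (254 usable): 192.168.182.0/24
118 hosts -> /25 (126 usable): 192.168.183.0/25
Allocation: 192.168.180.0/24 (196 hosts, 254 usable); 192.168.181.0/24 (177 hosts, 254 usable); 192.168.182.0/24 (155 hosts, 254 usable); 192.168.183.0/25 (118 hosts, 126 usable)


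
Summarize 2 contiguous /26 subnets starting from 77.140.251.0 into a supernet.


Original prefix: /26
Number of subnets: 2 = 2^1
New prefix = 26 - 1 = 25
Supernet: 77.140.251.0/25


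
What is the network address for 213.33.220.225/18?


IP:   11010101.00100001.11011100.11100001
Mask: 11111111.11111111.11000000.00000000
AND operation:
Net:  11010101.00100001.11000000.00000000
Network: 213.33.192.0/18


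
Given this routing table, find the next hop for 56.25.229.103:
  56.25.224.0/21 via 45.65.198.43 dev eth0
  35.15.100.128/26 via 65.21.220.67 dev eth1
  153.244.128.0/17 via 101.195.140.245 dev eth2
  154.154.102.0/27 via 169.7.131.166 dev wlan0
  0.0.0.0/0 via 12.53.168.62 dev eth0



Longest prefix match for 56.25.229.103:
  /21 56.25.224.0: MATCH
  /26 35.15.100.128: no
  /17 153.244.128.0: no
  /27 154.154.102.0: no
  /0 0.0.0.0: MATCH
Selected: next-hop 45.65.198.43 via eth0 (matched /21)


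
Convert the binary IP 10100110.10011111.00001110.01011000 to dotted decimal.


10100110 = 166
10011111 = 159
00001110 = 14
01011000 = 88
IP: 166.159.14.88


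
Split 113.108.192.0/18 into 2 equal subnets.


New prefix = 18 + 1 = 19
Each subnet has 8192 addresses
  113.108.192.0/19
  113.108.224.0/19
Subnets: 113.108.192.0/19, 113.108.224.0/19


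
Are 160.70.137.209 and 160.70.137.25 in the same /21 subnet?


Mask: 255.255.248.0
160.70.137.209 AND mask = 160.70.136.0
160.70.137.25 AND mask = 160.70.136.0
Yes, same subnet (160.70.136.0)


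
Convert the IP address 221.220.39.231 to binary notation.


221 = 11011101
220 = 11011100
39 = 00100111
231 = 11100111
Binary: 11011101.11011100.00100111.11100111


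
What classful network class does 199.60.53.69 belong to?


First octet: 199
Binary: 11000111
110xxxxx -> Class C (192-223)
Class C, default mask 255.255.255.0 (/24)


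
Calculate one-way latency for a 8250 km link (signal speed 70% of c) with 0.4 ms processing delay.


Speed = 0.7 * 3e5 km/s = 210000 km/s
Propagation delay = 8250 / 210000 = 0.0393 s = 39.2857 ms
Processing delay = 0.4 ms
Total one-way latency = 39.6857 ms


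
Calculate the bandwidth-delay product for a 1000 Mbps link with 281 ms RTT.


BDP = bandwidth * RTT
= 1000 Mbps * 281 ms
= 1000 * 1e6 * 281 / 1000 bits
= 281000000 bits
= 35125000 bytes
= 34301.7578 KB
BDP = 281000000 bits (35125000 bytes)


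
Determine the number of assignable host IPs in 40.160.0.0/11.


Host bits = 32 - 11 = 21
Total addresses = 2^21 = 2097152
Usable = total - 2 (network and broadcast)
Usable hosts: 2097150


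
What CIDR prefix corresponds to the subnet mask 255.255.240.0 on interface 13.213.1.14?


Binary: 11111111.11111111.11110000.00000000
Count leading 1s
Prefix: /20


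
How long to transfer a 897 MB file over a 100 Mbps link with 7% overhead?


Effective throughput = 100 * (1 - 7/100) = 93 Mbps
File size in Mb = 897 * 8 = 7176 Mb
Time = 7176 / 93
Time = 77.1613 seconds


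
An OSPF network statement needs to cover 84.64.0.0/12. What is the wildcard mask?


Subnet mask: 255.240.0.0
Wildcard = 255.255.255.255 - subnet mask
255 - 255 = 0
255 - 240 = 15
255 - 0 = 255
255 - 0 = 255
Wildcard: 0.15.255.255


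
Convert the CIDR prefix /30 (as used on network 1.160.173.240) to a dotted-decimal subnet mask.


/30 means 30 network bits, 2 host bits
Binary: 11111111111111111111111111111100
Mask: 255.255.255.252


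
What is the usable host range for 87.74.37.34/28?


Network: 87.74.37.32
Broadcast: 87.74.37.47
First usable = network + 1
Last usable = broadcast - 1
Range: 87.74.37.33 to 87.74.37.46


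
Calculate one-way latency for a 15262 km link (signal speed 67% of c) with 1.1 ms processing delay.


Speed = 0.67 * 3e5 km/s = 201000 km/s
Propagation delay = 15262 / 201000 = 0.0759 s = 75.9303 ms
Processing delay = 1.1 ms
Total one-way latency = 77.0303 ms


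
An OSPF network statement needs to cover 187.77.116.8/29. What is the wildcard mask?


Subnet mask: 255.255.255.248
Wildcard = 255.255.255.255 - subnet mask
255 - 255 = 0
255 - 255 = 0
255 - 255 = 0
255 - 248 = 7
Wildcard: 0.0.0.7
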